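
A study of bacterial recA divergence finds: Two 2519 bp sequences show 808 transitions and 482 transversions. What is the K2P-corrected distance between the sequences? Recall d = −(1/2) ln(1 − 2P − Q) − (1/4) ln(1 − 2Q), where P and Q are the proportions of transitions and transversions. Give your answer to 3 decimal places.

1.015

P = 808/2519 ≈ 0.320762 and Q = 482/2519 ≈ 0.191346.
Under the Kimura two-parameter model, d = −½ ln(1 − 2P − Q) − ¼ ln(1 − 2Q).
1 − 2P − Q = 0.16713, giving −½ ln(0.16713) = 0.894492.
1 − 2Q = 0.617308, giving −¼ ln(0.617308) = 0.120597.
d = 0.894492 + 0.120597 = 1.015089.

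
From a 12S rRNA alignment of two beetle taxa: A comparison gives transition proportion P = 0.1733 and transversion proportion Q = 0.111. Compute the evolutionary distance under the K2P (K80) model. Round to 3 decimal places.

0.369

Under the Kimura two-parameter model, d = −½ ln(1 − 2P − Q) − ¼ ln(1 − 2Q).
1 − 2P − Q = 0.5424, giving −½ ln(0.5424) = 0.305876.
1 − 2Q = 0.778, giving −¼ ln(0.778) = 0.062757.
d = 0.305876 + 0.062757 = 0.368633.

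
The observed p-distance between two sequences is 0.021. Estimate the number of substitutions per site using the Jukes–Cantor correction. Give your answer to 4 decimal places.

0.0213

d = −(3/4) ln(1 − 4p/3) = −0.75 ln(1 − 0.028) = −0.75 ln(0.972)
  = −0.75 × (-0.028399) = 0.021299 substitutions/site.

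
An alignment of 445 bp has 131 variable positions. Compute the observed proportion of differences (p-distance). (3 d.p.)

0.294

p = 131/445 = 0.294382… ≈ 0.294 (to 3 d.p.).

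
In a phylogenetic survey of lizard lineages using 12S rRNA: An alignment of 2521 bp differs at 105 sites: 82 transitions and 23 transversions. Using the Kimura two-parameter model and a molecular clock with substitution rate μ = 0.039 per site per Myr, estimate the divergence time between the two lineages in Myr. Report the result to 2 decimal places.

0.55

P = 82/2521 ≈ 0.032527 and Q = 23/2521 ≈ 0.009123.
Under the Kimura two-parameter model, d = −½ ln(1 − 2P − Q) − ¼ ln(1 − 2Q).
1 − 2P − Q = 0.925823, giving −½ ln(0.925823) = 0.038536.
1 − 2Q = 0.981754, giving −¼ ln(0.981754) = 0.004604.
d = 0.038536 + 0.004604 = 0.043140.
Under a molecular clock d = 2μt, so t = d/(2μ) = 0.043140 / (2 × 0.039) = 0.55 Myr.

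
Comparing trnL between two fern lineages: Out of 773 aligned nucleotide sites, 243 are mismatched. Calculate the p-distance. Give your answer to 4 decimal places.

p = 243/773 = 0.314359… ≈ 0.3144 (to 4 d.p.).

0.3144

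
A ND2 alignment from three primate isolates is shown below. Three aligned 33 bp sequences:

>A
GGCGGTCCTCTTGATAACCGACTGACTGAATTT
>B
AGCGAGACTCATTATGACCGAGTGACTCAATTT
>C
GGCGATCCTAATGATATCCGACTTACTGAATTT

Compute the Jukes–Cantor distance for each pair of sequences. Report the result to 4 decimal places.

d(A,B) = 0.3390, d(A,C) = 0.1693, d(B,C) = 0.3882

A–B: 9/33 sites differ → p ≈ 0.272727, d = −0.75 ln(1 − 0.363636) = 0.338988 ≈ 0.3390.
A–C: 5/33 sites differ → p ≈ 0.151515, d = −0.75 ln(1 − 0.20202) = 0.169254 ≈ 0.1693.
B–C: 10/33 sites differ → p ≈ 0.30303, d = −0.75 ln(1 − 0.40404) = 0.388186 ≈ 0.3882.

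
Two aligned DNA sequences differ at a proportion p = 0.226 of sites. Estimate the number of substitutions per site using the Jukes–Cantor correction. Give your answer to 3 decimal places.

d = −(3/4) ln(1 − 4p/3) = −0.75 ln(1 − 0.301333) = −0.75 ln(0.698667)
  = −0.75 × (-0.358581) = 0.268936 substitutions/site.

0.269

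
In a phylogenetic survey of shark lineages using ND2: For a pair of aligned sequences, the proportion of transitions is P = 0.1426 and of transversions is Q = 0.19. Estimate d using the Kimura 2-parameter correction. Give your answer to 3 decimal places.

Under the Kimura two-parameter model, d = −½ ln(1 − 2P − Q) − ¼ ln(1 − 2Q).
1 − 2P − Q = 0.5248, giving −½ ln(0.5248) = 0.322369.
1 − 2Q = 0.62, giving −¼ ln(0.62) = 0.119509.
d = 0.322369 + 0.119509 = 0.441878.

0.442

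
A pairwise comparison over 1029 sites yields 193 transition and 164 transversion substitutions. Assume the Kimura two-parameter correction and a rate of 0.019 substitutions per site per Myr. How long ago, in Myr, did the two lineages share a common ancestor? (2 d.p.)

P = 193/1029 ≈ 0.187561 and Q = 164/1029 ≈ 0.159378.
Under the Kimura two-parameter model, d = −½ ln(1 − 2P − Q) − ¼ ln(1 − 2Q).
1 − 2P − Q = 0.4655, giving −½ ln(0.4655) = 0.382322.
1 − 2Q = 0.681244, giving −¼ ln(0.681244) = 0.095959.
d = 0.382322 + 0.095959 = 0.478281.
Under a molecular clock d = 2μt, so t = d/(2μ) = 0.478281 / (2 × 0.019) = 12.59 Myr.

12.59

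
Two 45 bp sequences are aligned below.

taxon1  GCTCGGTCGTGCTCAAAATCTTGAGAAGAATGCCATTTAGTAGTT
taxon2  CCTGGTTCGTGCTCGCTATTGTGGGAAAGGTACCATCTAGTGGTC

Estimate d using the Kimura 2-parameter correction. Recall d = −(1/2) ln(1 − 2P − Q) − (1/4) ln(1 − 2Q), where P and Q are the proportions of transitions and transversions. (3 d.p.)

0.509

Of 45 sites, 10 differences are transitions and 6 are transversions, so P = 10/45 ≈ 0.222222 and Q = 6/45 ≈ 0.133333.
Under the Kimura two-parameter model, d = −½ ln(1 − 2P − Q) − ¼ ln(1 − 2Q).
1 − 2P − Q = 0.422223, giving −½ ln(0.422223) = 0.431111.
1 − 2Q = 0.733334, giving −¼ ln(0.733334) = 0.077539.
d = 0.431111 + 0.077539 = 0.508650.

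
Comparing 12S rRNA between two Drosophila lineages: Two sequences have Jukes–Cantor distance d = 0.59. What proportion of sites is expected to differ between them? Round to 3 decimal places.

p = (3/4)(1 − e^(−4d/3)) = 0.75 × (1 − e^(-0.786667)) = 0.75 × (1 − 0.455360) = 0.408480.

0.408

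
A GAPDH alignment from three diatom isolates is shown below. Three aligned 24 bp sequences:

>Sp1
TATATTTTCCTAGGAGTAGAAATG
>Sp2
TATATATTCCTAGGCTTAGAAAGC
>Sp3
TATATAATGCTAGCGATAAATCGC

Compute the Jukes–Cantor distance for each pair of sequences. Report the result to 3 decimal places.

d(Sp1,Sp2) = 0.244, d(Sp1,Sp3) = 0.708, d(Sp2,Sp3) = 0.441

Sp1–Sp2: 5/24 sites differ → p ≈ 0.208333, d = −0.75 ln(1 − 0.277777) = 0.244066 ≈ 0.244.
Sp1–Sp3: 11/24 sites differ → p ≈ 0.458333, d = −0.75 ln(1 − 0.611111) = 0.708346 ≈ 0.708.
Sp2–Sp3: 8/24 sites differ → p ≈ 0.333333, d = −0.75 ln(1 − 0.444444) = 0.440839 ≈ 0.441.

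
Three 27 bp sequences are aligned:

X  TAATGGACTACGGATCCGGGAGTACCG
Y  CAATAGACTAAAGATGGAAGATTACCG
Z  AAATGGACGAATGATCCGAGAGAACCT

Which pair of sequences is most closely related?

X and Z

X–Y: 9/27 differ, p = 0.333, d = 0.441.
X–Z: 7/27 differ, p = 0.259, d = 0.318.
Y–Z: 10/27 differ, p = 0.370, d = 0.511.
The smallest distance is between X and Z.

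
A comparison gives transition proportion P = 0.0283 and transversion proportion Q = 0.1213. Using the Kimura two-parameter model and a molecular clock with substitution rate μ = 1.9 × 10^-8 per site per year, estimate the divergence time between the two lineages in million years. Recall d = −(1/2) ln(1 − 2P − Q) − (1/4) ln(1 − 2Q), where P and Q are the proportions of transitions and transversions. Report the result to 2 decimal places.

Under the Kimura two-parameter model, d = −½ ln(1 − 2P − Q) − ¼ ln(1 − 2Q).
1 − 2P − Q = 0.8221, giving −½ ln(0.8221) = 0.097947.
1 − 2Q = 0.7574, giving −¼ ln(0.7574) = 0.069466.
d = 0.097947 + 0.069466 = 0.167413.
Under a molecular clock d = 2μt, so t = d/(2μ) = 0.167413 / (2 × 1.9 × 10^-8) = 4.41 million years.

4.41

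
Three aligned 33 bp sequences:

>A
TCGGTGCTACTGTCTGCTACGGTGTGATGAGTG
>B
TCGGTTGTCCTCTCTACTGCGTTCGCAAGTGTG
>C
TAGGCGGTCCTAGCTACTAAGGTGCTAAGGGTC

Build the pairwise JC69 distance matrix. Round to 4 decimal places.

A–B: 12/33 sites differ → p ≈ 0.363636, d = −0.75 ln(1 − 0.484848) = 0.497470 ≈ 0.4975.
A–C: 13/33 sites differ → p ≈ 0.393939, d = −0.75 ln(1 − 0.525252) = 0.558728 ≈ 0.5587.
B–C: 13/33 sites differ → p ≈ 0.393939, d = −0.75 ln(1 − 0.525252) = 0.558728 ≈ 0.5587.

d(A,B) = 0.4975, d(A,C) = 0.5587, d(B,C) = 0.5587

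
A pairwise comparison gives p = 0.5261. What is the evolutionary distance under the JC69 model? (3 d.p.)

0.907

d = −(3/4) ln(1 − 4p/3) = −0.75 ln(1 − 0.701467) = −0.75 ln(0.298533)
  = −0.75 × (-1.208875) = 0.906656 substitutions/site.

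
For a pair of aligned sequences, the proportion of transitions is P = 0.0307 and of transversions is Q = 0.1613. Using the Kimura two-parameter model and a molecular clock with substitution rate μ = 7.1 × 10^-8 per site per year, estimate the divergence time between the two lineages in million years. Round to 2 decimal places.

Under the Kimura two-parameter model, d = −½ ln(1 − 2P − Q) − ¼ ln(1 − 2Q).
1 − 2P − Q = 0.7773, giving −½ ln(0.7773) = 0.125964.
1 − 2Q = 0.6774, giving −¼ ln(0.6774) = 0.097373.
d = 0.125964 + 0.097373 = 0.223337.
Under a molecular clock d = 2μt, so t = d/(2μ) = 0.223337 / (2 × 7.1 × 10^-8) = 1.57 million years.

1.57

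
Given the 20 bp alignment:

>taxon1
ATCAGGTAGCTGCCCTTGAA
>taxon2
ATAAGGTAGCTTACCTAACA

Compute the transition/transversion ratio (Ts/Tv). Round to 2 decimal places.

0.20

Transitions are A↔G and C↔T; transversions are all other mismatches.
Transitions: 1. Transversions: 5.
R = 1/5 = 0.20.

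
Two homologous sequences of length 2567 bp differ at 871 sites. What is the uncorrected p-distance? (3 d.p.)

0.339

p = 871/2567 = 0.339306… ≈ 0.339 (to 3 d.p.).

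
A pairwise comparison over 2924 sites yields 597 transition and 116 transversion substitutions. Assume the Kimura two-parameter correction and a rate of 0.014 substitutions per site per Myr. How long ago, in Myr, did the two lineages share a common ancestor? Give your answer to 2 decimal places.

11.35

P = 597/2924 ≈ 0.204172 and Q = 116/2924 ≈ 0.039672.
Under the Kimura two-parameter model, d = −½ ln(1 − 2P − Q) − ¼ ln(1 − 2Q).
1 − 2P − Q = 0.551984, giving −½ ln(0.551984) = 0.297118.
1 − 2Q = 0.920656, giving −¼ ln(0.920656) = 0.020667.
d = 0.297118 + 0.020667 = 0.317785.
Under a molecular clock d = 2μt, so t = d/(2μ) = 0.317785 / (2 × 0.014) = 11.35 Myr.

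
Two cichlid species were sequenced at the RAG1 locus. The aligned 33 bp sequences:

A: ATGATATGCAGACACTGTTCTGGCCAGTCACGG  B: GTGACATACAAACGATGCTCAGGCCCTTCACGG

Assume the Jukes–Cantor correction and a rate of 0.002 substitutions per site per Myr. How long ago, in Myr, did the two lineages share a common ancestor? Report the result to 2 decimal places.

The sequences differ at 10 of 33 sites (1, 5, 8, 11, 14, 15, 18, 21, 26, 27), so p = 10/33 ≈ 0.30303.
d = −(3/4) ln(1 − 4p/3) = −0.75 ln(1 − 0.40404) = −0.75 ln(0.59596)
  = −0.75 × (-0.517582) = 0.388187 substitutions/site.
Under a molecular clock d = 2μt, so t = d/(2μ) = 0.388187 / (2 × 0.002) = 97.05 Myr.

97.05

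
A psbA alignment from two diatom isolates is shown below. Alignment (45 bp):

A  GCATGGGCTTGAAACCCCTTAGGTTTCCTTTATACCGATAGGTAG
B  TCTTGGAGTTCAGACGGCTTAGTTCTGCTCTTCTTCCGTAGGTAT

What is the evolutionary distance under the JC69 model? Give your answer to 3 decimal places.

The sequences differ at 19 of 45 sites, so p = 19/45 ≈ 0.422222.
d = −(3/4) ln(1 − 4p/3) = −0.75 ln(1 − 0.562963) = −0.75 ln(0.437037)
  = −0.75 × (-0.827737) = 0.620803 substitutions/site.

0.621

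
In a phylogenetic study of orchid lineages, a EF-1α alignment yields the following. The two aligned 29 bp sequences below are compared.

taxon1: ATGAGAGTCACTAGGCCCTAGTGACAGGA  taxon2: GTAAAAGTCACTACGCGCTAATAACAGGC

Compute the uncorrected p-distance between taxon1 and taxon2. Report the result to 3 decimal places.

The sequences differ at 8 of 29 positions (sites 1, 3, 5, 14, 17, 21, 23, 29).
p = 8/29 = 0.275862… ≈ 0.276 (to 3 d.p.).

0.276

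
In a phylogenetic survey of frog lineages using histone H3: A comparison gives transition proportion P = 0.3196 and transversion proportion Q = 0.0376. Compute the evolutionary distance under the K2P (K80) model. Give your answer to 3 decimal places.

Under the Kimura two-parameter model, d = −½ ln(1 − 2P − Q) − ¼ ln(1 − 2Q).
1 − 2P − Q = 0.3232, giving −½ ln(0.3232) = 0.564742.
1 − 2Q = 0.9248, giving −¼ ln(0.9248) = 0.019544.
d = 0.564742 + 0.019544 = 0.584286.

0.584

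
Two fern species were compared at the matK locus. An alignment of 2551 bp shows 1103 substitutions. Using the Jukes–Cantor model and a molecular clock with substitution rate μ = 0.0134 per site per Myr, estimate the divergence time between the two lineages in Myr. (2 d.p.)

p = 1103/2551 ≈ 0.432379.
d = −(3/4) ln(1 − 4p/3) = −0.75 ln(1 − 0.576505) = −0.75 ln(0.423495)
  = −0.75 × (-0.859214) = 0.644411 substitutions/site.
Under a molecular clock d = 2μt, so t = d/(2μ) = 0.644411 / (2 × 0.0134) = 24.05 Myr.

24.05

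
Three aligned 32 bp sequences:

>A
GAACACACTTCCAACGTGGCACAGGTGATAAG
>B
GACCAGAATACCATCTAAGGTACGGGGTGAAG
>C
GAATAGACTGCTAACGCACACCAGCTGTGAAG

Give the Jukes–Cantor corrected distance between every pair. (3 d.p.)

A–B: 15/32 sites differ → p = 0.46875, d = −0.75 ln(1 − 0.625) = 0.735622 ≈ 0.736.
A–C: 12/32 sites differ → p = 0.375, d = −0.75 ln(1 − 0.5) = 0.519860 ≈ 0.520.
B–C: 15/32 sites differ → p = 0.46875, d = −0.75 ln(1 − 0.625) = 0.735622 ≈ 0.736.

d(A,B) = 0.736, d(A,C) = 0.520, d(B,C) = 0.736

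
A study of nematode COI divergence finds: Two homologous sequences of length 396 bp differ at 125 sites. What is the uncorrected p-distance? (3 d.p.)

p = 125/396 = 0.315656… ≈ 0.316 (to 3 d.p.).

0.316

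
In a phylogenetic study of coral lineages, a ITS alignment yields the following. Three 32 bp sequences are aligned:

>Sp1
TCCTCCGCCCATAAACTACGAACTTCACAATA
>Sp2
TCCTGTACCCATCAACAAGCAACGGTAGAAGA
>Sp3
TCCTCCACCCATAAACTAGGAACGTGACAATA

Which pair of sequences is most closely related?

Sp1 and Sp3

Sp1–Sp2: 12/32 differ, p = 0.375, d = 0.520.
Sp1–Sp3: 4/32 differ, p = 0.125, d = 0.137.
Sp2–Sp3: 9/32 differ, p = 0.281, d = 0.353.
The smallest distance is between Sp1 and Sp3.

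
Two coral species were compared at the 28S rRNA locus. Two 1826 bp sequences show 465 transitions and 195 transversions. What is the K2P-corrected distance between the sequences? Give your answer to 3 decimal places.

0.539

P = 465/1826 ≈ 0.254655 and Q = 195/1826 ≈ 0.106791.
Under the Kimura two-parameter model, d = −½ ln(1 − 2P − Q) − ¼ ln(1 − 2Q).
1 − 2P − Q = 0.383899, giving −½ ln(0.383899) = 0.478688.
1 − 2Q = 0.786418, giving −¼ ln(0.786418) = 0.060067.
d = 0.478688 + 0.060067 = 0.538755.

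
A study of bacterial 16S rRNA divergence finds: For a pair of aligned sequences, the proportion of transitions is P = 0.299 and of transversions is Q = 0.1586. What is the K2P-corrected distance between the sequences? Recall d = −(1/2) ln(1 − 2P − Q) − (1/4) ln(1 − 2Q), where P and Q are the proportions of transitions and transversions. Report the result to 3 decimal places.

0.802

Under the Kimura two-parameter model, d = −½ ln(1 − 2P − Q) − ¼ ln(1 − 2Q).
1 − 2P − Q = 0.2434, giving −½ ln(0.2434) = 0.706525.
1 − 2Q = 0.6828, giving −¼ ln(0.6828) = 0.095388.
d = 0.706525 + 0.095388 = 0.801913.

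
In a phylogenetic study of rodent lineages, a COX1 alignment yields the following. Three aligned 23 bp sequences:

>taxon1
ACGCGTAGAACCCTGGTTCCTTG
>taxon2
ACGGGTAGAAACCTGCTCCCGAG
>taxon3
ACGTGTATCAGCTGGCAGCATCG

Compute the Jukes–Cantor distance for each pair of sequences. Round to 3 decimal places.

d(taxon1,taxon2) = 0.321, d(taxon1,taxon3) = 0.761, d(taxon2,taxon3) = 0.761

taxon1–taxon2: 6/23 sites differ → p ≈ 0.26087, d = −0.75 ln(1 − 0.347827) = 0.320584 ≈ 0.321.
taxon1–taxon3: 11/23 sites differ → p ≈ 0.478261, d = −0.75 ln(1 − 0.637681) = 0.761423 ≈ 0.761.
taxon2–taxon3: 11/23 sites differ → p ≈ 0.478261, d = −0.75 ln(1 − 0.637681) = 0.761423 ≈ 0.761.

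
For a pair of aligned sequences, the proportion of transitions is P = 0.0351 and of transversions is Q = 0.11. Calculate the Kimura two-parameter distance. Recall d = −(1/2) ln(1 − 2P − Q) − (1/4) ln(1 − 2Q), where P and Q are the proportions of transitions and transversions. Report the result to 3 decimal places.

Under the Kimura two-parameter model, d = −½ ln(1 − 2P − Q) − ¼ ln(1 − 2Q).
1 − 2P − Q = 0.8198, giving −½ ln(0.8198) = 0.099347.
1 − 2Q = 0.78, giving −¼ ln(0.78) = 0.062115.
d = 0.099347 + 0.062115 = 0.161462.

0.161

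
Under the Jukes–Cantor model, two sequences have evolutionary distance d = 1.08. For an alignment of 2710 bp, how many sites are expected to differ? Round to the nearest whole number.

1551

Invert JC69: p = (3/4)(1 − e^(−4d/3)) = 0.75 × (1 − e^(-1.44)) = 0.75 × (1 − 0.236928) = 0.572304.
Expected differing sites = pL ≈ 0.572304 × 2710 = 1550.94384 ≈ 1551.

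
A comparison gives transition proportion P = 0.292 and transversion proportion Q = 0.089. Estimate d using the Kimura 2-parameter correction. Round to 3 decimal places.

Under the Kimura two-parameter model, d = −½ ln(1 − 2P − Q) − ¼ ln(1 − 2Q).
1 − 2P − Q = 0.327, giving −½ ln(0.327) = 0.558898.
1 − 2Q = 0.822, giving −¼ ln(0.822) = 0.049004.
d = 0.558898 + 0.049004 = 0.607902.

0.608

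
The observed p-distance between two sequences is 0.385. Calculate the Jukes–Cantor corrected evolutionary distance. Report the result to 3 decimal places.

0.540

d = −(3/4) ln(1 − 4p/3) = −0.75 ln(1 − 0.513333) = −0.75 ln(0.486667)
  = −0.75 × (-0.720175) = 0.540131 substitutions/site.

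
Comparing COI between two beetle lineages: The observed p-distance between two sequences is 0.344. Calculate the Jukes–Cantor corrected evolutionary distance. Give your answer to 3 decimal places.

0.460

d = −(3/4) ln(1 − 4p/3) = −0.75 ln(1 − 0.458667) = −0.75 ln(0.541333)
  = −0.75 × (-0.613721) = 0.460291 substitutions/site.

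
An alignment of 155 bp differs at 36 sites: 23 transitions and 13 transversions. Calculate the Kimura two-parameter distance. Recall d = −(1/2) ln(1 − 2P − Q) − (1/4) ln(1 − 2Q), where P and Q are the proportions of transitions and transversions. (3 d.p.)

P = 23/155 ≈ 0.148387 and Q = 13/155 ≈ 0.083871.
Under the Kimura two-parameter model, d = −½ ln(1 − 2P − Q) − ¼ ln(1 − 2Q).
1 − 2P − Q = 0.619355, giving −½ ln(0.619355) = 0.239538.
1 − 2Q = 0.832258, giving −¼ ln(0.832258) = 0.045903.
d = 0.239538 + 0.045903 = 0.285441.

0.285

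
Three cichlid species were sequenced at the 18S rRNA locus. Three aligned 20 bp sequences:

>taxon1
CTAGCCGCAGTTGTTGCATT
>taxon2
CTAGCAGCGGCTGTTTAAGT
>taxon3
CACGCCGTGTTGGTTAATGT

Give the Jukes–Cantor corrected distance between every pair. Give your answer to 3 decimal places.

d(taxon1,taxon2) = 0.383, d(taxon1,taxon3) = 0.824, d(taxon2,taxon3) = 0.687

taxon1–taxon2: 6/20 sites differ → p = 0.3, d = −0.75 ln(1 − 0.4) = 0.383119 ≈ 0.383.
taxon1–taxon3: 10/20 sites differ → p = 0.5, d = −0.75 ln(1 − 0.666667) = 0.823960 ≈ 0.824.
taxon2–taxon3: 9/20 sites differ → p = 0.45, d = −0.75 ln(1 − 0.6) = 0.687218 ≈ 0.687.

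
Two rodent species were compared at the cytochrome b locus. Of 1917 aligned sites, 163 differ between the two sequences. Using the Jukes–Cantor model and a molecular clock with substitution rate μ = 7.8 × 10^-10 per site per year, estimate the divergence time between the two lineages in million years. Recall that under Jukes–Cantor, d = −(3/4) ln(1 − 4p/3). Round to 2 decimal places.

p = 163/1917 ≈ 0.085029.
d = −(3/4) ln(1 − 4p/3) = −0.75 ln(1 − 0.113372) = −0.75 ln(0.886628)
  = −0.75 × (-0.120330) = 0.090248 substitutions/site.
Under a molecular clock d = 2μt, so t = d/(2μ) = 0.090248 / (2 × 7.8 × 10^-10) = 57.85 million years.

57.85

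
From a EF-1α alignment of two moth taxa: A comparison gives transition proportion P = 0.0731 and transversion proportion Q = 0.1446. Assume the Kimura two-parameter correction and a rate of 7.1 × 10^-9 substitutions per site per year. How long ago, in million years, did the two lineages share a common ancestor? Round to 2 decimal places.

18.11

Under the Kimura two-parameter model, d = −½ ln(1 − 2P − Q) − ¼ ln(1 − 2Q).
1 − 2P − Q = 0.7092, giving −½ ln(0.7092) = 0.171809.
1 − 2Q = 0.7108, giving −¼ ln(0.7108) = 0.085341.
d = 0.171809 + 0.085341 = 0.257150.
Under a molecular clock d = 2μt, so t = d/(2μ) = 0.257150 / (2 × 7.1 × 10^-9) = 18.11 million years.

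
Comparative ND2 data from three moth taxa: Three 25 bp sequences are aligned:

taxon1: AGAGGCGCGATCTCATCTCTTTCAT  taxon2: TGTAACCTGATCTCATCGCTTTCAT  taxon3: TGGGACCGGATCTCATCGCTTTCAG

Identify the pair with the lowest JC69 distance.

taxon1–taxon2: 7/25 differ, p = 0.280, d = 0.351.
taxon1–taxon3: 7/25 differ, p = 0.280, d = 0.351.
taxon2–taxon3: 4/25 differ, p = 0.160, d = 0.180.
The smallest distance is between taxon2 and taxon3.

taxon2 and taxon3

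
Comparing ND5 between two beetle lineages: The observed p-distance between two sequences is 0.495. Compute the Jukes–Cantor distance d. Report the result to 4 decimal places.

d = −(3/4) ln(1 − 4p/3) = −0.75 ln(1 − 0.66) = −0.75 ln(0.34)
  = −0.75 × (-1.078810) = 0.809108 substitutions/site.

0.8091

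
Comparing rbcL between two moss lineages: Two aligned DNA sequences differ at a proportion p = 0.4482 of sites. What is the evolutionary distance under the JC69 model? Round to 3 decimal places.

0.683

d = −(3/4) ln(1 − 4p/3) = −0.75 ln(1 − 0.5976) = −0.75 ln(0.4024)
  = −0.75 × (-0.910309) = 0.682732 substitutions/site.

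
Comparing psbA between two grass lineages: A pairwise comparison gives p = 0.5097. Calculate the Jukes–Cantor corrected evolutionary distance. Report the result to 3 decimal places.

d = −(3/4) ln(1 − 4p/3) = −0.75 ln(1 − 0.6796) = −0.75 ln(0.3204)
  = −0.75 × (-1.138185) = 0.853639 substitutions/site.

0.854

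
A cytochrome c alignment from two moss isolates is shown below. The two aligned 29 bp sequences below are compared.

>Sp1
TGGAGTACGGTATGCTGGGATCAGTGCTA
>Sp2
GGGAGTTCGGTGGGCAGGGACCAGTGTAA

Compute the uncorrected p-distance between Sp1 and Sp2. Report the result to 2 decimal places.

The sequences differ at 8 of 29 positions (sites 1, 7, 12, 13, 16, 21, 27, 28).
p = 8/29 = 0.275862… ≈ 0.28 (to 2 d.p.).

0.28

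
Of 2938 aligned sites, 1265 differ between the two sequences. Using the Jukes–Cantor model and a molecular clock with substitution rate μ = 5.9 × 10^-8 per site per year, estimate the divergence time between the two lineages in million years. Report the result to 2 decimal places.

5.42

p = 1265/2938 ≈ 0.430565.
d = −(3/4) ln(1 − 4p/3) = −0.75 ln(1 − 0.574087) = −0.75 ln(0.425913)
  = −0.75 × (-0.853520) = 0.640140 substitutions/site.
Under a molecular clock d = 2μt, so t = d/(2μ) = 0.640140 / (2 × 5.9 × 10^-8) = 5.42 million years.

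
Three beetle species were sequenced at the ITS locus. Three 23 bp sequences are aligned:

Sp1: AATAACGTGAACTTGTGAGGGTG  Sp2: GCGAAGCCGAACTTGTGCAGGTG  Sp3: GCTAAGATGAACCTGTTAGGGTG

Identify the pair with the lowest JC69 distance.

Sp1 and Sp3

Sp1–Sp2: 8/23 differ, p = 0.348, d = 0.467.
Sp1–Sp3: 6/23 differ, p = 0.261, d = 0.321.
Sp2–Sp3: 7/23 differ, p = 0.304, d = 0.390.
The smallest distance is between Sp1 and Sp3.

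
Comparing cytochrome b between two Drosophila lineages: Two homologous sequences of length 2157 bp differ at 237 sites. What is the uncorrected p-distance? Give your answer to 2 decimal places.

0.11

p = 237/2157 = 0.109874… ≈ 0.11 (to 2 d.p.).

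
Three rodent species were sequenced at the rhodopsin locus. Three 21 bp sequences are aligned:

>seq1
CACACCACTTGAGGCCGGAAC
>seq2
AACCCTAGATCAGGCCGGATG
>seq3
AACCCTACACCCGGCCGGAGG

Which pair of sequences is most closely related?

seq2 and seq3

seq1–seq2: 8/21 differ, p = 0.381, d = 0.532.
seq1–seq3: 9/21 differ, p = 0.429, d = 0.635.
seq2–seq3: 4/21 differ, p = 0.190, d = 0.220.
The smallest distance is between seq2 and seq3.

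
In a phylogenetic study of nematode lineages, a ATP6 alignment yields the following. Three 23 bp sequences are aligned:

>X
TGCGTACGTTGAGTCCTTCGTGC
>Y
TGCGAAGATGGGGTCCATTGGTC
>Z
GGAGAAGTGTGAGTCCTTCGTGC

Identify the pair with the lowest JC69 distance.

X and Z

X–Y: 9/23 differ, p = 0.391, d = 0.553.
X–Z: 6/23 differ, p = 0.261, d = 0.321.
Y–Z: 10/23 differ, p = 0.435, d = 0.650.
The smallest distance is between X and Z.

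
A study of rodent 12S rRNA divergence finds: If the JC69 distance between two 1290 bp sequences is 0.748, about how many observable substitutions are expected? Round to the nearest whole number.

Invert JC69: p = (3/4)(1 − e^(−4d/3)) = 0.75 × (1 − e^(-0.997333)) = 0.75 × (1 − 0.368862) = 0.473354.
Expected differing sites = pL ≈ 0.473354 × 1290 = 610.62666 ≈ 611.

611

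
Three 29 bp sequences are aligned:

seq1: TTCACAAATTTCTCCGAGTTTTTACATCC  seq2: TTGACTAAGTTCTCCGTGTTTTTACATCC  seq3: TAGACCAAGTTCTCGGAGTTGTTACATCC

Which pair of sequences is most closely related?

seq1–seq2: 4/29 differ, p = 0.138, d = 0.152.
seq1–seq3: 6/29 differ, p = 0.207, d = 0.242.
seq2–seq3: 5/29 differ, p = 0.172, d = 0.196.
The smallest distance is between seq1 and seq2.

seq1 and seq2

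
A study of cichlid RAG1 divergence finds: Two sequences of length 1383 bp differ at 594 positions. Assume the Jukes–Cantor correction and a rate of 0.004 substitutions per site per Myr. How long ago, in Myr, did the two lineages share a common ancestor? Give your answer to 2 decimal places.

p = 594/1383 ≈ 0.429501.
d = −(3/4) ln(1 − 4p/3) = −0.75 ln(1 − 0.572668) = −0.75 ln(0.427332)
  = −0.75 × (-0.850194) = 0.637646 substitutions/site.
Under a molecular clock d = 2μt, so t = d/(2μ) = 0.637646 / (2 × 0.004) = 79.71 Myr.

79.71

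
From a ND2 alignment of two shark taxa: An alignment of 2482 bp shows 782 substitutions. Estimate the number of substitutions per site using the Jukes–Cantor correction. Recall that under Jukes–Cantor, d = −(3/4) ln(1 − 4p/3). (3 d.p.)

0.409

p = 782/2482 ≈ 0.315068.
d = −(3/4) ln(1 − 4p/3) = −0.75 ln(1 − 0.420091) = −0.75 ln(0.579909)
  = −0.75 × (-0.544884) = 0.408663 substitutions/site.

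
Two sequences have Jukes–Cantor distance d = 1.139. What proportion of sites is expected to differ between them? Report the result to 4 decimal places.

0.5857

p = (3/4)(1 − e^(−4d/3)) = 0.75 × (1 − e^(-1.518667)) = 0.75 × (1 − 0.219004) = 0.585747.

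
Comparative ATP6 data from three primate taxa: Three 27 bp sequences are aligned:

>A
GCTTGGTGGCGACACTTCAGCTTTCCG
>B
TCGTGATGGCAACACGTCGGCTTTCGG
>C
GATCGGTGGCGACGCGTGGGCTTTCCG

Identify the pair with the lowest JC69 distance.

A–B: 7/27 differ, p = 0.259, d = 0.318.
A–C: 6/27 differ, p = 0.222, d = 0.264.
B–C: 9/27 differ, p = 0.333, d = 0.441.
The smallest distance is between A and C.

A and C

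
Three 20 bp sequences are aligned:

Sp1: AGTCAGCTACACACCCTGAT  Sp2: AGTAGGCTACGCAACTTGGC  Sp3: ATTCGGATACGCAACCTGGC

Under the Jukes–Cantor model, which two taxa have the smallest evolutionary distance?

Sp2 and Sp3

Sp1–Sp2: 7/20 differ, p = 0.350, d = 0.471.
Sp1–Sp3: 7/20 differ, p = 0.350, d = 0.471.
Sp2–Sp3: 4/20 differ, p = 0.200, d = 0.233.
The smallest distance is between Sp2 and Sp3.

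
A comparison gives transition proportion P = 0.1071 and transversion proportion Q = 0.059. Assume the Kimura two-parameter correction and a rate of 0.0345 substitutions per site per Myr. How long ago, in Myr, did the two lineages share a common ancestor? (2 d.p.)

Under the Kimura two-parameter model, d = −½ ln(1 − 2P − Q) − ¼ ln(1 − 2Q).
1 − 2P − Q = 0.7268, giving −½ ln(0.7268) = 0.159552.
1 − 2Q = 0.882, giving −¼ ln(0.882) = 0.031391.
d = 0.159552 + 0.031391 = 0.190943.
Under a molecular clock d = 2μt, so t = d/(2μ) = 0.190943 / (2 × 0.0345) = 2.77 Myr.

2.77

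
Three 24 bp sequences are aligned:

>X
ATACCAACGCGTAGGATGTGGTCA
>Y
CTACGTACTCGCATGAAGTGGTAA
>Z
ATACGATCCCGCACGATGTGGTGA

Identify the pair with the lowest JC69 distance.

X–Y: 8/24 differ, p = 0.333, d = 0.441.
X–Z: 6/24 differ, p = 0.250, d = 0.304.
Y–Z: 7/24 differ, p = 0.292, d = 0.369.
The smallest distance is between X and Z.

X and Z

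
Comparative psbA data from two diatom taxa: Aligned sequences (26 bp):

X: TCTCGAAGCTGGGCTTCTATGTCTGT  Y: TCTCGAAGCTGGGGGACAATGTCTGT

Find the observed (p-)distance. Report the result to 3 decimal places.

0.154

The sequences differ at 4 of 26 positions (sites 14, 15, 16, 18).
p = 4/26 = 0.153846… ≈ 0.154 (to 3 d.p.).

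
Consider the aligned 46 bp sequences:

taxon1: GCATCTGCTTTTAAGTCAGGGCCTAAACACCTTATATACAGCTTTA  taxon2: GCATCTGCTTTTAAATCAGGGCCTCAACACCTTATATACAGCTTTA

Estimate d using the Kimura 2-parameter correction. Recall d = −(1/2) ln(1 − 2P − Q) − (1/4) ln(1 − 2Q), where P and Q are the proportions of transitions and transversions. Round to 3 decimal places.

Of 46 sites, 1 differences are transitions and 1 are transversions, so P = 1/46 ≈ 0.021739 and Q = 1/46 ≈ 0.021739.
Under the Kimura two-parameter model, d = −½ ln(1 − 2P − Q) − ¼ ln(1 − 2Q).
1 − 2P − Q = 0.934783, giving −½ ln(0.934783) = 0.033720.
1 − 2Q = 0.956522, giving −¼ ln(0.956522) = 0.011113.
d = 0.033720 + 0.011113 = 0.044833.

0.045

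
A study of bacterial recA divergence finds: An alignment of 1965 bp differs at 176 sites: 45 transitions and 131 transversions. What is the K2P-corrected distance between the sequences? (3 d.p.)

0.095

P = 45/1965 ≈ 0.022901 and Q = 131/1965 ≈ 0.066667.
Under the Kimura two-parameter model, d = −½ ln(1 − 2P − Q) − ¼ ln(1 − 2Q).
1 − 2P − Q = 0.887531, giving −½ ln(0.887531) = 0.059656.
1 − 2Q = 0.866666, giving −¼ ln(0.866666) = 0.035775.
d = 0.059656 + 0.035775 = 0.095431.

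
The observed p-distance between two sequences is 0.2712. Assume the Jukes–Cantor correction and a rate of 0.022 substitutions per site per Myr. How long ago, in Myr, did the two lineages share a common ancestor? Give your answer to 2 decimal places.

7.65

d = −(3/4) ln(1 − 4p/3) = −0.75 ln(1 − 0.3616) = −0.75 ln(0.6384)
  = −0.75 × (-0.448790) = 0.336593 substitutions/site.
Under a molecular clock d = 2μt, so t = d/(2μ) = 0.336593 / (2 × 0.022) = 7.65 Myr.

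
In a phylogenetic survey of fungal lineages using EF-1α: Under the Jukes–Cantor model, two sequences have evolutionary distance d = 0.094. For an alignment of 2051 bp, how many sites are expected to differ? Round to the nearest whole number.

181

Invert JC69: p = (3/4)(1 − e^(−4d/3)) = 0.75 × (1 − e^(-0.125333)) = 0.75 × (1 − 0.882203) = 0.088348.
Expected differing sites = pL ≈ 0.088348 × 2051 = 181.201748 ≈ 181.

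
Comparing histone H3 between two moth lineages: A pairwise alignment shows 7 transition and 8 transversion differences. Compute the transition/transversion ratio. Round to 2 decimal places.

0.88

R = 7/8 = 0.875 ≈ 0.88 (to 2 d.p.).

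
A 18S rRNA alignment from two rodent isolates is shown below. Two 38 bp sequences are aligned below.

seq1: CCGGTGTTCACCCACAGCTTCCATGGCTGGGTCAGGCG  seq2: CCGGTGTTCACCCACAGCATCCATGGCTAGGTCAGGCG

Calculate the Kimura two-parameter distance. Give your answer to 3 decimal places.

Of 38 sites, 1 differences are transitions and 1 are transversions, so P = 1/38 ≈ 0.026316 and Q = 1/38 ≈ 0.026316.
Under the Kimura two-parameter model, d = −½ ln(1 − 2P − Q) − ¼ ln(1 − 2Q).
1 − 2P − Q = 0.921052, giving −½ ln(0.921052) = 0.041119.
1 − 2Q = 0.947368, giving −¼ ln(0.947368) = 0.013517.
d = 0.041119 + 0.013517 = 0.054636.

0.055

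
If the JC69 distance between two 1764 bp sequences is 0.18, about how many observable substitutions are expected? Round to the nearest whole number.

Invert JC69: p = (3/4)(1 − e^(−4d/3)) = 0.75 × (1 − e^(-0.24)) = 0.75 × (1 − 0.786628) = 0.160029.
Expected differing sites = pL ≈ 0.160029 × 1764 = 282.291156 ≈ 282.

282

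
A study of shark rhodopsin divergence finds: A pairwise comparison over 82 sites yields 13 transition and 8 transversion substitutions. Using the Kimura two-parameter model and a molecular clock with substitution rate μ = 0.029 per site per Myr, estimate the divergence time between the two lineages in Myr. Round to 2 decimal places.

P = 13/82 ≈ 0.158537 and Q = 8/82 ≈ 0.097561.
Under the Kimura two-parameter model, d = −½ ln(1 − 2P − Q) − ¼ ln(1 − 2Q).
1 − 2P − Q = 0.585365, giving −½ ln(0.585365) = 0.267760.
1 − 2Q = 0.804878, giving −¼ ln(0.804878) = 0.054266.
d = 0.267760 + 0.054266 = 0.322026.
Under a molecular clock d = 2μt, so t = d/(2μ) = 0.322026 / (2 × 0.029) = 5.55 Myr.

5.55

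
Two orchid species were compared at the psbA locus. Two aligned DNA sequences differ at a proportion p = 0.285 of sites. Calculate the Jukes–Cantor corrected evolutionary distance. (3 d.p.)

d = −(3/4) ln(1 − 4p/3) = −0.75 ln(1 − 0.38) = −0.75 ln(0.62)
  = −0.75 × (-0.478036) = 0.358527 substitutions/site.

0.359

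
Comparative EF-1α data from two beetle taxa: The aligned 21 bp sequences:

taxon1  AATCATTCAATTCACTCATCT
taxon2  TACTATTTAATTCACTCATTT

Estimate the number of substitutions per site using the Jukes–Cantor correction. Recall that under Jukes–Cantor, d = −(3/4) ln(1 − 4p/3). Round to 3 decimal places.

0.286

The sequences differ at 5 of 21 sites (1, 3, 4, 8, 20), so p = 5/21 ≈ 0.238095.
d = −(3/4) ln(1 − 4p/3) = −0.75 ln(1 − 0.31746) = −0.75 ln(0.68254)
  = −0.75 × (-0.381934) = 0.286451 substitutions/site.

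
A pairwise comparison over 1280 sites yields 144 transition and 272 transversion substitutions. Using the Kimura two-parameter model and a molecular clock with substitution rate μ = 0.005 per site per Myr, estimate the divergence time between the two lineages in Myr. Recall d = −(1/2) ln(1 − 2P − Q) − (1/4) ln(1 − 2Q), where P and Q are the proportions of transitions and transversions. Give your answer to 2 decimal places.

42.60

P = 144/1280 = 0.1125 and Q = 272/1280 = 0.2125.
Under the Kimura two-parameter model, d = −½ ln(1 − 2P − Q) − ¼ ln(1 − 2Q).
1 − 2P − Q = 0.5625, giving −½ ln(0.5625) = 0.287682.
1 − 2Q = 0.575, giving −¼ ln(0.575) = 0.138346.
d = 0.287682 + 0.138346 = 0.426028.
Under a molecular clock d = 2μt, so t = d/(2μ) = 0.426028 / (2 × 0.005) = 42.60 Myr.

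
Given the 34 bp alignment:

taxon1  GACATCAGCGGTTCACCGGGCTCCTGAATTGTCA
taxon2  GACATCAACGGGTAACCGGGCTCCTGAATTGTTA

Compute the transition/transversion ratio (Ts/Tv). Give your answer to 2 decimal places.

Transitions are A↔G and C↔T; transversions are all other mismatches.
Transitions: 2. Transversions: 2.
R = 2/2 = 1.00.

1.00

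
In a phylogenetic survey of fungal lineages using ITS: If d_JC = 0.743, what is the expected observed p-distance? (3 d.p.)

p = (3/4)(1 − e^(−4d/3)) = 0.75 × (1 − e^(-0.990667)) = 0.75 × (1 − 0.371329) = 0.471503.

0.472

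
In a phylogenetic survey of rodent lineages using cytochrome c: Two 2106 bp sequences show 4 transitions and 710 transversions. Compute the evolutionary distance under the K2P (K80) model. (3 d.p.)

P = 4/2106 ≈ 0.001899 and Q = 710/2106 ≈ 0.337132.
Under the Kimura two-parameter model, d = −½ ln(1 − 2P − Q) − ¼ ln(1 − 2Q).
1 − 2P − Q = 0.65907, giving −½ ln(0.65907) = 0.208463.
1 − 2Q = 0.325736, giving −¼ ln(0.325736) = 0.280417.
d = 0.208463 + 0.280417 = 0.488880.

0.489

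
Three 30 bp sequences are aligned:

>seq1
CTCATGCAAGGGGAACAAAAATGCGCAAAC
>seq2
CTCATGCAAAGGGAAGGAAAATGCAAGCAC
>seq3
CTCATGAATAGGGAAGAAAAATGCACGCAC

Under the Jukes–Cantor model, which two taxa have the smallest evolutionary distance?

seq2 and seq3

seq1–seq2: 7/30 differ, p = 0.233, d = 0.280.
seq1–seq3: 7/30 differ, p = 0.233, d = 0.280.
seq2–seq3: 4/30 differ, p = 0.133, d = 0.147.
The smallest distance is between seq2 and seq3.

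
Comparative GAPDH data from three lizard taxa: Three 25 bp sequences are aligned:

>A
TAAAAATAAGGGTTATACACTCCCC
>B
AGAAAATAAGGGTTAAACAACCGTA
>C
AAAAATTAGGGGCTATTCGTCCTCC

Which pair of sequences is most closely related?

A and B

A–B: 8/25 differ, p = 0.320, d = 0.417.
A–C: 9/25 differ, p = 0.360, d = 0.490.
B–C: 11/25 differ, p = 0.440, d = 0.663.
The smallest distance is between A and B.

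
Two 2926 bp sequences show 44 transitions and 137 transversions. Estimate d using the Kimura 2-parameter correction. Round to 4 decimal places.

0.0646

P = 44/2926 ≈ 0.015038 and Q = 137/2926 ≈ 0.046822.
Under the Kimura two-parameter model, d = −½ ln(1 − 2P − Q) − ¼ ln(1 − 2Q).
1 − 2P − Q = 0.923102, giving −½ ln(0.923102) = 0.040008.
1 − 2Q = 0.906356, giving −¼ ln(0.906356) = 0.024581.
d = 0.040008 + 0.024581 = 0.064589.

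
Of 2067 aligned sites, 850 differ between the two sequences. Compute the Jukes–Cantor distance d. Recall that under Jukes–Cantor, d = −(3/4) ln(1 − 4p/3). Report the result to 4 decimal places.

p = 850/2067 ≈ 0.411224.
d = −(3/4) ln(1 − 4p/3) = −0.75 ln(1 − 0.548299) = −0.75 ln(0.451701)
  = −0.75 × (-0.794735) = 0.596051 substitutions/site.

0.5961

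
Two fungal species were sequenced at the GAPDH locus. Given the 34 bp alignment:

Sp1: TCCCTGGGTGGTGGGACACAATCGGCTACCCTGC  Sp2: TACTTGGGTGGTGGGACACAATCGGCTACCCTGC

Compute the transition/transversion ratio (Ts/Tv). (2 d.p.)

1.00

Transitions are A↔G and C↔T; transversions are all other mismatches.
Transitions: 1. Transversions: 1.
R = 1/1 = 1.00.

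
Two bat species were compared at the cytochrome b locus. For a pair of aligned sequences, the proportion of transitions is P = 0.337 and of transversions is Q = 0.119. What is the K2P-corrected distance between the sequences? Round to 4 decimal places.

0.8555

Under the Kimura two-parameter model, d = −½ ln(1 − 2P − Q) − ¼ ln(1 − 2Q).
1 − 2P − Q = 0.207, giving −½ ln(0.207) = 0.787518.
1 − 2Q = 0.762, giving −¼ ln(0.762) = 0.067952.
d = 0.787518 + 0.067952 = 0.855470.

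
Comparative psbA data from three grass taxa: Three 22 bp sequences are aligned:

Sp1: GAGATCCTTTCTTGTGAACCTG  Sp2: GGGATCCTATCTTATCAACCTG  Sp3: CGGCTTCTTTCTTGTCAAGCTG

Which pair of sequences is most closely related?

Sp1–Sp2: 4/22 differ, p = 0.182, d = 0.208.
Sp1–Sp3: 6/22 differ, p = 0.273, d = 0.339.
Sp2–Sp3: 6/22 differ, p = 0.273, d = 0.339.
The smallest distance is between Sp1 and Sp2.

Sp1 and Sp2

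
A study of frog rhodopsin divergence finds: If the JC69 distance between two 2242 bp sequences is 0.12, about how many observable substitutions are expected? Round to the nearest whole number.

249

Invert JC69: p = (3/4)(1 − e^(−4d/3)) = 0.75 × (1 − e^(-0.16)) = 0.75 × (1 − 0.852144) = 0.110892.
Expected differing sites = pL ≈ 0.110892 × 2242 = 248.619864 ≈ 249.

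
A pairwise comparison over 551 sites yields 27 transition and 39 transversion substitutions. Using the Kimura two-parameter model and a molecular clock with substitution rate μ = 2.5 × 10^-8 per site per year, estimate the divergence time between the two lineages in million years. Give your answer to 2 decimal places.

2.61

P = 27/551 ≈ 0.049002 and Q = 39/551 ≈ 0.07078.
Under the Kimura two-parameter model, d = −½ ln(1 − 2P − Q) − ¼ ln(1 − 2Q).
1 − 2P − Q = 0.831216, giving −½ ln(0.831216) = 0.092433.
1 − 2Q = 0.85844, giving −¼ ln(0.85844) = 0.038160.
d = 0.092433 + 0.038160 = 0.130593.
Under a molecular clock d = 2μt, so t = d/(2μ) = 0.130593 / (2 × 2.5 × 10^-8) = 2.61 million years.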